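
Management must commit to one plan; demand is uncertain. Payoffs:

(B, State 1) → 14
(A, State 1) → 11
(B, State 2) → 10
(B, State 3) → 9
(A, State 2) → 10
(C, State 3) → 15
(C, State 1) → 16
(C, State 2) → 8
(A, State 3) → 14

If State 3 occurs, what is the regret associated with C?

Best payoff under State 3 is 15.
Regret = 15 − 15 = 0.

0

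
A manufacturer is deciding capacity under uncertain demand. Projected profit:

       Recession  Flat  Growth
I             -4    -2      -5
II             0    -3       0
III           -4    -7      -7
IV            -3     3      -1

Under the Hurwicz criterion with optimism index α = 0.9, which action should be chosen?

IV

I: 0.9·(-2) + 0.1·(-5) = -2.3
II: 0.9·0 + 0.1·(-3) = -0.3
III: 0.9·(-4) + 0.1·(-7) = -4.3
IV: 0.9·3 + 0.1·(-3) = 2.4
Highest Hurwicz score = 2.4 → IV.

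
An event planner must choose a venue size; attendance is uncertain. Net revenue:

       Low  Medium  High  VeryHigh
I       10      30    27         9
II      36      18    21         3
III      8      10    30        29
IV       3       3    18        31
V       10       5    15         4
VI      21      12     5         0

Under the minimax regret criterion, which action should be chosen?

Column bests: Low=36, Medium=30, High=30, VeryHigh=31.
I regrets: 26, 0, 3, 22 → max 26
II regrets: 0, 12, 9, 28 → max 28
III regrets: 28, 20, 0, 2 → max 28
IV regrets: 33, 27, 12, 0 → max 33
V regrets: 26, 25, 15, 27 → max 27
VI regrets: 15, 18, 25, 31 → max 31
Smallest max regret = 26 → I.

I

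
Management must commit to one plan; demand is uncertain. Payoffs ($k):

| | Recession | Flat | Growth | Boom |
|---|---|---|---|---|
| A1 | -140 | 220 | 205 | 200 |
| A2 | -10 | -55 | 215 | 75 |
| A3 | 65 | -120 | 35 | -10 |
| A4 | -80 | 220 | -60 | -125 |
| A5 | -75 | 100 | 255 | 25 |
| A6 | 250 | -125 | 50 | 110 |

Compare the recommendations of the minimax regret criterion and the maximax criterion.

minimax regret → A2; maximax → A5 (disagree)

Column bests: Recession=250, Flat=220, Growth=255, Boom=200.
A1 regrets: 390, 0, 50, 0 → max 390
A2 regrets: 260, 275, 40, 125 → max 275
A3 regrets: 185, 340, 220, 210 → max 340
A4 regrets: 330, 0, 315, 325 → max 330
A5 regrets: 325, 120, 0, 175 → max 325
A6 regrets: 0, 345, 205, 90 → max 345
Smallest max regret = 275 → A2.
Row maxima: A1=220, A2=215, A3=65, A4=220, A5=255, A6=250
Best best-case = 255 → A5.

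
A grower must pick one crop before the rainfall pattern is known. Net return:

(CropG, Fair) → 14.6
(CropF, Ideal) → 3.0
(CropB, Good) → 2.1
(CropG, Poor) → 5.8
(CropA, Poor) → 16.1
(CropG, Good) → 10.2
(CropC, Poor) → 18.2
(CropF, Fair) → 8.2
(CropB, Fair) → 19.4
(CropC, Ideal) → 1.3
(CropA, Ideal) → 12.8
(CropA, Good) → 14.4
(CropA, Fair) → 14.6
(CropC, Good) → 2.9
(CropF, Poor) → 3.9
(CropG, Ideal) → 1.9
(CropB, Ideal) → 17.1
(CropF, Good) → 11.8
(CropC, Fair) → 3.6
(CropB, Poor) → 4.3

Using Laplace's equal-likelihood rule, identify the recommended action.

CropA

Row averages: CropA=14.475, CropF=6.725, CropB=10.725, CropG=8.125, CropC=6.5
Highest average = 14.475 → CropA.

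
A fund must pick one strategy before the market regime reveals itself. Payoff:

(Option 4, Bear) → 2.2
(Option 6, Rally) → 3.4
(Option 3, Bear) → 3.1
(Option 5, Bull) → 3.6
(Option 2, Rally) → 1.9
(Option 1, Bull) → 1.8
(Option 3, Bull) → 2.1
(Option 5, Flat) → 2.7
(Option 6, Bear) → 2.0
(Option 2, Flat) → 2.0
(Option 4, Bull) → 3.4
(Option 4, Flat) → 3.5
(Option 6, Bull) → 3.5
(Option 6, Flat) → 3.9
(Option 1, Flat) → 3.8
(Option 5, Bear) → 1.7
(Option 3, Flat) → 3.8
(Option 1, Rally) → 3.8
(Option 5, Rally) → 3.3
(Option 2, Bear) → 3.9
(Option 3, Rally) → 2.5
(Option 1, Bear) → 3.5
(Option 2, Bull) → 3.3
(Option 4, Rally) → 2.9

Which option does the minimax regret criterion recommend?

Option 3

Column bests: Bear=3.9, Flat=3.9, Bull=3.6, Rally=3.8.
Option 1 regrets: 0.4, 0.1, 1.8, 0.0 → max 1.8
Option 2 regrets: 0.0, 1.9, 0.3, 1.9 → max 1.9
Option 3 regrets: 0.8, 0.1, 1.5, 1.3 → max 1.5
Option 4 regrets: 1.7, 0.4, 0.2, 0.9 → max 1.7
Option 5 regrets: 2.2, 1.2, 0.0, 0.5 → max 2.2
Option 6 regrets: 1.9, 0.0, 0.1, 0.4 → max 1.9
Smallest max regret = 1.5 → Option 3.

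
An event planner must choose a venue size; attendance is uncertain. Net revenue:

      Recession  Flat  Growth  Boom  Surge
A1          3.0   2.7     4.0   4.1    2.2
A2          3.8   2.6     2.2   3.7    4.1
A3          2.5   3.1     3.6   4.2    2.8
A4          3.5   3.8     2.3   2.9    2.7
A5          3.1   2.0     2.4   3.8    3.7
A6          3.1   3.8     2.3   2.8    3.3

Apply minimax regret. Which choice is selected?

A3

Column bests: Recession=3.8, Flat=3.8, Growth=4.0, Boom=4.2, Surge=4.1.
A1 regrets: 0.8, 1.1, 0.0, 0.1, 1.9 → max 1.9
A2 regrets: 0.0, 1.2, 1.8, 0.5, 0.0 → max 1.8
A3 regrets: 1.3, 0.7, 0.4, 0.0, 1.3 → max 1.3
A4 regrets: 0.3, 0.0, 1.7, 1.3, 1.4 → max 1.7
A5 regrets: 0.7, 1.8, 1.6, 0.4, 0.4 → max 1.8
A6 regrets: 0.7, 0.0, 1.7, 1.4, 0.8 → max 1.7
Smallest max regret = 1.3 → A3.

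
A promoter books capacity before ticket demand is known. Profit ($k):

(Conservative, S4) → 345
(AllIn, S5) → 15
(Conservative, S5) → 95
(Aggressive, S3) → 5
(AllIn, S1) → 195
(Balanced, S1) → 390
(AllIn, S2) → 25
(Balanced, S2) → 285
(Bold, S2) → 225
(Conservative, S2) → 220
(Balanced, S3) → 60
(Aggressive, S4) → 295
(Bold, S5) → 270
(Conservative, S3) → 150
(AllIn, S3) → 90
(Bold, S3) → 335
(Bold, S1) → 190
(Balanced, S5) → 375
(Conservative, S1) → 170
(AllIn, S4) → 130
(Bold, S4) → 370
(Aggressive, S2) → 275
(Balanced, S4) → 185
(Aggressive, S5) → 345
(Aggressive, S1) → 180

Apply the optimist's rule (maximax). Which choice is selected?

Balanced

Row maxima: Conservative=345, Balanced=390, Aggressive=345, Bold=370, AllIn=195
Best best-case = 390 → Balanced.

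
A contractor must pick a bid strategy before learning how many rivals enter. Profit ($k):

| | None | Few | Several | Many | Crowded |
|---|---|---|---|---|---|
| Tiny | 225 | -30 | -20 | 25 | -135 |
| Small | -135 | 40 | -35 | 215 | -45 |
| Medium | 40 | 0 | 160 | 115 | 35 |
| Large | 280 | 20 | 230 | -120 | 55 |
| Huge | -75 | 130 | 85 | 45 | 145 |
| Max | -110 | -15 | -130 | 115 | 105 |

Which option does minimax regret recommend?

Column bests: None=280, Few=130, Several=230, Many=215, Crowded=145.
Tiny regrets: 55, 160, 250, 190, 280 → max 280
Small regrets: 415, 90, 265, 0, 190 → max 415
Medium regrets: 240, 130, 70, 100, 110 → max 240
Large regrets: 0, 110, 0, 335, 90 → max 335
Huge regrets: 355, 0, 145, 170, 0 → max 355
Max regrets: 390, 145, 360, 100, 40 → max 390
Smallest max regret = 240 → Medium.

Medium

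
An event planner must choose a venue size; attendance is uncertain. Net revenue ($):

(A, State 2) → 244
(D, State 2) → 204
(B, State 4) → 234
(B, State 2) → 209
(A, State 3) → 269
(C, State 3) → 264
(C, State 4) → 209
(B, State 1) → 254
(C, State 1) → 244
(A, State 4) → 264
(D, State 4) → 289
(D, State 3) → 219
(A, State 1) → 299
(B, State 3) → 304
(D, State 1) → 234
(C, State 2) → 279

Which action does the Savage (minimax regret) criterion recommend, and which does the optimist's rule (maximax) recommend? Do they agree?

minimax regret → A; maximax → B (disagree)

Column bests: State 1=299, State 2=279, State 3=304, State 4=289.
A regrets: 0, 35, 35, 25 → max 35
B regrets: 45, 70, 0, 55 → max 70
C regrets: 55, 0, 40, 80 → max 80
D regrets: 65, 75, 85, 0 → max 85
Smallest max regret = 35 → A.
Row maxima: A=299, B=304, C=279, D=289
Best best-case = 304 → B.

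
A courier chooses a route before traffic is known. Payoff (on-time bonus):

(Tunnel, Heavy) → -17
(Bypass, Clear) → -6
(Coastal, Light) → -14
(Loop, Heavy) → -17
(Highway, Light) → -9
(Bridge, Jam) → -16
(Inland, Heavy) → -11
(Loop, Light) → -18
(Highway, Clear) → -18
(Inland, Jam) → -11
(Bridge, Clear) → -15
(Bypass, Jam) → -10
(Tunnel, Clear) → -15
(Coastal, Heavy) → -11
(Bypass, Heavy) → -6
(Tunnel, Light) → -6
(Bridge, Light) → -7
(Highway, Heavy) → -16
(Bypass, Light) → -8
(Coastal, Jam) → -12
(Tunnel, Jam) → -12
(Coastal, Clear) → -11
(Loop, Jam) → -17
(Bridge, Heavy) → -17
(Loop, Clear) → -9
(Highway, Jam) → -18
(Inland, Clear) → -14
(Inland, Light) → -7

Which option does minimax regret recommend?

Column bests: Clear=-6, Light=-6, Heavy=-6, Jam=-10.
Coastal regrets: 5, 8, 5, 2 → max 8
Inland regrets: 8, 1, 5, 1 → max 8
Bypass regrets: 0, 2, 0, 0 → max 2
Bridge regrets: 9, 1, 11, 6 → max 11
Tunnel regrets: 9, 0, 11, 2 → max 11
Highway regrets: 12, 3, 10, 8 → max 12
Loop regrets: 3, 12, 11, 7 → max 12
Smallest max regret = 2 → Bypass.

Bypass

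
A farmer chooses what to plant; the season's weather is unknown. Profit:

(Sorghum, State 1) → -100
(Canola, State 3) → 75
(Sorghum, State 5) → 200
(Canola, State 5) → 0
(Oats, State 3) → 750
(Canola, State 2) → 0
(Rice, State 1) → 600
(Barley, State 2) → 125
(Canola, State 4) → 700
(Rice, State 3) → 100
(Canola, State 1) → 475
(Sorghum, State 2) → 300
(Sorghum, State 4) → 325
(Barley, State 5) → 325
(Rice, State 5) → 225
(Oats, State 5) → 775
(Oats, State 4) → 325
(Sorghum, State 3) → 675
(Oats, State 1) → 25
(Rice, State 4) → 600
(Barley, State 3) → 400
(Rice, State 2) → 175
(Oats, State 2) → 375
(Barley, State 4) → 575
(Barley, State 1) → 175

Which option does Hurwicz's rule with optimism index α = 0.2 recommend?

Barley

Canola: 0.2·700 + 0.8·0 = 140
Rice: 0.2·600 + 0.8·100 = 200
Oats: 0.2·775 + 0.8·25 = 175
Barley: 0.2·575 + 0.8·125 = 215
Sorghum: 0.2·675 + 0.8·(-100) = 55
Highest Hurwicz score = 215 → Barley.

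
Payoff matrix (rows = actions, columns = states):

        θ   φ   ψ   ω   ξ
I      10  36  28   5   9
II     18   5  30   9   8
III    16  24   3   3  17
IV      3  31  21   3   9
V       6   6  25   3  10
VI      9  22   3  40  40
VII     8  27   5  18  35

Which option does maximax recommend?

VI

Row maxima: I=36, II=30, III=24, IV=31, V=25, VI=40, VII=35
Best best-case = 40 → VI.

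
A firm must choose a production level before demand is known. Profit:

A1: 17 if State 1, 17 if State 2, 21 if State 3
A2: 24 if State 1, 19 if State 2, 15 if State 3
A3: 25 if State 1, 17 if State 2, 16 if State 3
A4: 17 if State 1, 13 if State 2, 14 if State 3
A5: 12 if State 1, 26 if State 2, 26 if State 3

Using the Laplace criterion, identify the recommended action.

Row averages: A1=55/3, A2=58/3, A3=58/3, A4=44/3, A5=64/3
Highest average = 64/3 → A5.

A5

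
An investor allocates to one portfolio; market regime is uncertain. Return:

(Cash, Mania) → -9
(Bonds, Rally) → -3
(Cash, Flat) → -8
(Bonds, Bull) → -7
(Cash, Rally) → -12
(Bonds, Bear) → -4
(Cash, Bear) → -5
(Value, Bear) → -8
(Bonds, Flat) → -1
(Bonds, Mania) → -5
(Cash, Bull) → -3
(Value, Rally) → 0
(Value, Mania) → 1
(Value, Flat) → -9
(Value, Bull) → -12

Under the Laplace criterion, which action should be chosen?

Row averages: Bonds=-4, Value=-5.6, Cash=-7.4
Highest average = -4 → Bonds.

Bonds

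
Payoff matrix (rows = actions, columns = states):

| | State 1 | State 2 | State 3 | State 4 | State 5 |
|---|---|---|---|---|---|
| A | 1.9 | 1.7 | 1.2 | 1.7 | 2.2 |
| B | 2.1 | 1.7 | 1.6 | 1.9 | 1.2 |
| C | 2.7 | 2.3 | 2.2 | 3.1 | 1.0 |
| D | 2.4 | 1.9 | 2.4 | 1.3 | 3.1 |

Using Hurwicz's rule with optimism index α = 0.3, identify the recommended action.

A: 0.3·2.2 + 0.7·1.2 = 1.5
B: 0.3·2.1 + 0.7·1.2 = 1.47
C: 0.3·3.1 + 0.7·1.0 = 1.63
D: 0.3·3.1 + 0.7·1.3 = 1.84
Highest Hurwicz score = 1.84 → D.

D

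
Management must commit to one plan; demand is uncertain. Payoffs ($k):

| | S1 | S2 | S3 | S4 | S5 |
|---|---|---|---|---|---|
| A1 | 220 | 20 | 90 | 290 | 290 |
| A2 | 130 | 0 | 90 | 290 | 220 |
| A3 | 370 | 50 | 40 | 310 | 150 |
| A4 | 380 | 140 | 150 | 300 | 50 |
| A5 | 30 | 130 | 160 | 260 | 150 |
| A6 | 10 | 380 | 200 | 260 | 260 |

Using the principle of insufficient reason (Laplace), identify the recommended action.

A6

Row averages: A1=182, A2=146, A3=184, A4=204, A5=146, A6=222
Highest average = 222 → A6.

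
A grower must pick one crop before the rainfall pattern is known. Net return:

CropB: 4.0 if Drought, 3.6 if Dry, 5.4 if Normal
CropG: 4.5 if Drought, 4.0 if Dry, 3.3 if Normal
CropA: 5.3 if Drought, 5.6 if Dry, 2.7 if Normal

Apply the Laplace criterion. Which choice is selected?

CropA

Row averages: CropB=13/3, CropG=59/15, CropA=68/15
Highest average = 68/15 → CropA.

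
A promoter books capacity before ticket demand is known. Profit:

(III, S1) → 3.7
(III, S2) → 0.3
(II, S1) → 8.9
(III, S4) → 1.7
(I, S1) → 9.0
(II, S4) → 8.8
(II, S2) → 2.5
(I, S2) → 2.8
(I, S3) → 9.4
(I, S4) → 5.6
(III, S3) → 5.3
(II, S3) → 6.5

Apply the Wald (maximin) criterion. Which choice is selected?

Row minima: I=2.8, II=2.5, III=0.3
Best worst-case = 2.8 → I.

I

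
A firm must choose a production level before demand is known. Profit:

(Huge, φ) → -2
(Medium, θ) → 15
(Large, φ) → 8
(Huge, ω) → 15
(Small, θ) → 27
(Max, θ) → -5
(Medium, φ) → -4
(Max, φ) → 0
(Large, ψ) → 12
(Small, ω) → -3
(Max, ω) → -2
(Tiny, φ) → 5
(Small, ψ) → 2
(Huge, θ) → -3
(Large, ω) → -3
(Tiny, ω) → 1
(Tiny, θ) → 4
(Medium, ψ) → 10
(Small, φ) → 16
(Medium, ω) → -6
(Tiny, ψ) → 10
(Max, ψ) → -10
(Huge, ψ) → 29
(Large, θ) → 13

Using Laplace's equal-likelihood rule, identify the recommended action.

Row averages: Tiny=5, Small=10.5, Medium=3.75, Large=7.5, Huge=9.75, Max=-4.25
Highest average = 10.5 → Small.

Small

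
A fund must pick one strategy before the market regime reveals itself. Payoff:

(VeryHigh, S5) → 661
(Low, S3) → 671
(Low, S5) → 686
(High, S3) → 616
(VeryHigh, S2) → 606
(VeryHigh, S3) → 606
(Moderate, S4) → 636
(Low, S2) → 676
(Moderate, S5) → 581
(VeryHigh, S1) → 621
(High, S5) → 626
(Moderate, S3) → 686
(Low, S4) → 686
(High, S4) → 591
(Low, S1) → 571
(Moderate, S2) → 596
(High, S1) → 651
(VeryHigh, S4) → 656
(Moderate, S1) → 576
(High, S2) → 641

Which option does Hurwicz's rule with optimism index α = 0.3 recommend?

Low: 0.3·686 + 0.7·571 = 605.5
Moderate: 0.3·686 + 0.7·576 = 609
High: 0.3·651 + 0.7·591 = 609
VeryHigh: 0.3·661 + 0.7·606 = 622.5
Highest Hurwicz score = 622.5 → VeryHigh.

VeryHigh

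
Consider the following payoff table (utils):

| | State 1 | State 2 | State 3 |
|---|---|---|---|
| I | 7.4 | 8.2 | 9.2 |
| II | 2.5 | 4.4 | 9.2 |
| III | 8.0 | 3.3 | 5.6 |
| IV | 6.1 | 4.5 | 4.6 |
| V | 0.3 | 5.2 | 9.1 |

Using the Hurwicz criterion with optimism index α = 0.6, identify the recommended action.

I: 0.6·9.2 + 0.4·7.4 = 8.48
II: 0.6·9.2 + 0.4·2.5 = 6.52
III: 0.6·8.0 + 0.4·3.3 = 6.12
IV: 0.6·6.1 + 0.4·4.5 = 5.46
V: 0.6·9.1 + 0.4·0.3 = 5.58
Highest Hurwicz score = 8.48 → I.

I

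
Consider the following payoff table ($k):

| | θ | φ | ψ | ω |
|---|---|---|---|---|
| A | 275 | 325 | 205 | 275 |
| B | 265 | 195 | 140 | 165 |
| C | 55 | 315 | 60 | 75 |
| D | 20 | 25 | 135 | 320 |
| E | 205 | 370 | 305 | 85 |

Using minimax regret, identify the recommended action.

A

Column bests: θ=275, φ=370, ψ=305, ω=320.
A regrets: 0, 45, 100, 45 → max 100
B regrets: 10, 175, 165, 155 → max 175
C regrets: 220, 55, 245, 245 → max 245
D regrets: 255, 345, 170, 0 → max 345
E regrets: 70, 0, 0, 235 → max 235
Smallest max regret = 100 → A.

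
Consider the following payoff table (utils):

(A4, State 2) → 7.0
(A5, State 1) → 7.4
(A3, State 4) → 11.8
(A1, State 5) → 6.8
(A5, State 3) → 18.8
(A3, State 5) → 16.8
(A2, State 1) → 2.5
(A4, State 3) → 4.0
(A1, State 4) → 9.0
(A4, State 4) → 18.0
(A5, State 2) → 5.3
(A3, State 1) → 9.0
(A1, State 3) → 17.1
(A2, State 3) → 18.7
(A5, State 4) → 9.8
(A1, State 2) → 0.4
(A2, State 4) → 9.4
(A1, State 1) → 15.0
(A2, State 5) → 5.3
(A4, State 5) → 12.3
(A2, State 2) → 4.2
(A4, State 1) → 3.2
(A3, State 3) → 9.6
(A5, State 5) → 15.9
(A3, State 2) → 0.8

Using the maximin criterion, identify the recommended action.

Row minima: A1=0.4, A2=2.5, A3=0.8, A4=3.2, A5=5.3
Best worst-case = 5.3 → A5.

A5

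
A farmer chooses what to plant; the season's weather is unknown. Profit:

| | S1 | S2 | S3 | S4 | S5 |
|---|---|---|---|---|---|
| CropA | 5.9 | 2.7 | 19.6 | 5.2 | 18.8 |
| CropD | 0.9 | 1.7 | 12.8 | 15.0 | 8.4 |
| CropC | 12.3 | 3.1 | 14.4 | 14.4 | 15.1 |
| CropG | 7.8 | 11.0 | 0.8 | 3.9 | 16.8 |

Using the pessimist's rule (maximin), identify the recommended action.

Row minima: CropA=2.7, CropD=0.9, CropC=3.1, CropG=0.8
Best worst-case = 3.1 → CropC.

CropC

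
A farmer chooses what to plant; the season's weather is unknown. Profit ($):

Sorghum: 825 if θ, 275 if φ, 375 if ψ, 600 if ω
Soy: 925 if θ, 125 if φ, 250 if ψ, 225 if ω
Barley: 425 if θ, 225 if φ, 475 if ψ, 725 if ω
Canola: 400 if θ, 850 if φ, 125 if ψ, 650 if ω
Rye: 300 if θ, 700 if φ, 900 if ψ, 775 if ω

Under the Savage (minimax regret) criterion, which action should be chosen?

Column bests: θ=925, φ=850, ψ=900, ω=775.
Sorghum regrets: 100, 575, 525, 175 → max 575
Soy regrets: 0, 725, 650, 550 → max 725
Barley regrets: 500, 625, 425, 50 → max 625
Canola regrets: 525, 0, 775, 125 → max 775
Rye regrets: 625, 150, 0, 0 → max 625
Smallest max regret = 575 → Sorghum.

Sorghum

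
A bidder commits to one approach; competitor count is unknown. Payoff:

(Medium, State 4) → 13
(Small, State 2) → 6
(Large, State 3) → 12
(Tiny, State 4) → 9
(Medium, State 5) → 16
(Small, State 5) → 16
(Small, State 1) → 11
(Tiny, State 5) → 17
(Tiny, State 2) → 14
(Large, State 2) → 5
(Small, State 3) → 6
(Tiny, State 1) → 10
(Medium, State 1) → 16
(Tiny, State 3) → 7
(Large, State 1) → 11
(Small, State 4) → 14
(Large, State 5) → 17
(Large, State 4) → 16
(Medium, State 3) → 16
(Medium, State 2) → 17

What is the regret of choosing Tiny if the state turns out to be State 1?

6

Best payoff under State 1 is 16.
Regret = 16 − 10 = 6.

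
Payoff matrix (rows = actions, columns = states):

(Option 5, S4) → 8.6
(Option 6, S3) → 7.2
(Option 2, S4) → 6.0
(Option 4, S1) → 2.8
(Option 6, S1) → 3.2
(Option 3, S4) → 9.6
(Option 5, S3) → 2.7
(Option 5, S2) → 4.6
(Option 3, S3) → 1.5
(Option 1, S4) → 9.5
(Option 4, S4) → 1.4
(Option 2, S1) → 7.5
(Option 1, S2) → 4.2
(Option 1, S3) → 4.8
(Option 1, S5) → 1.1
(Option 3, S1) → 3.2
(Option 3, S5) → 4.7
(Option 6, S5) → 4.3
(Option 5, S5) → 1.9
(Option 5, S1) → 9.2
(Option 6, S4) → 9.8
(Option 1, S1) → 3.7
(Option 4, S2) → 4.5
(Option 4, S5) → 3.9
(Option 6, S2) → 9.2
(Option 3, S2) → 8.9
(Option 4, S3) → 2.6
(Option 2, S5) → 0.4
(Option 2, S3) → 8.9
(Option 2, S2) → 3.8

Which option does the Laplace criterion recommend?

Option 6

Row averages: Option 1=4.66, Option 2=5.32, Option 3=5.58, Option 4=3.04, Option 5=5.4, Option 6=6.74
Highest average = 6.74 → Option 6.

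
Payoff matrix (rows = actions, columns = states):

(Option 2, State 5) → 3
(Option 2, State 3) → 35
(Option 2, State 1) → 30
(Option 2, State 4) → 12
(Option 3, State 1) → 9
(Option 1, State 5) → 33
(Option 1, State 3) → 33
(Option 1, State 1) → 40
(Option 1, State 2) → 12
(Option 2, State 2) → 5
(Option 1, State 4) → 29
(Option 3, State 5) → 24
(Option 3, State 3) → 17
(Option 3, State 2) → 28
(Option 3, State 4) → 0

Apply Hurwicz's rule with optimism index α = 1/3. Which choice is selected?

Option 1

Option 1: 1/3·40 + 2/3·12 = 64/3
Option 2: 1/3·35 + 2/3·3 = 41/3
Option 3: 1/3·28 + 2/3·0 = 28/3
Highest Hurwicz score = 64/3 → Option 1.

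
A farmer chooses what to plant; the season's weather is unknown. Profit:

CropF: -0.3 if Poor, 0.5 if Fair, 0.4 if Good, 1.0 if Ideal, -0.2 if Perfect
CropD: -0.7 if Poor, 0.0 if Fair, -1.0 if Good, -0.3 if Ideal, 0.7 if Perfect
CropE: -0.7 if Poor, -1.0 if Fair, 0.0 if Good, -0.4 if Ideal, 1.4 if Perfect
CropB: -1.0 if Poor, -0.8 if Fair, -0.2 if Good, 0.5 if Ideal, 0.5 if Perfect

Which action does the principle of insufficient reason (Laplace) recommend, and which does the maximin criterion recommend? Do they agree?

laplace → CropF; maximin → CropF (agree)

Row averages: CropF=0.28, CropD=-0.26, CropE=-0.14, CropB=-0.2
Highest average = 0.28 → CropF.
Row minima: CropF=-0.3, CropD=-1.0, CropE=-1.0, CropB=-1.0
Best worst-case = -0.3 → CropF.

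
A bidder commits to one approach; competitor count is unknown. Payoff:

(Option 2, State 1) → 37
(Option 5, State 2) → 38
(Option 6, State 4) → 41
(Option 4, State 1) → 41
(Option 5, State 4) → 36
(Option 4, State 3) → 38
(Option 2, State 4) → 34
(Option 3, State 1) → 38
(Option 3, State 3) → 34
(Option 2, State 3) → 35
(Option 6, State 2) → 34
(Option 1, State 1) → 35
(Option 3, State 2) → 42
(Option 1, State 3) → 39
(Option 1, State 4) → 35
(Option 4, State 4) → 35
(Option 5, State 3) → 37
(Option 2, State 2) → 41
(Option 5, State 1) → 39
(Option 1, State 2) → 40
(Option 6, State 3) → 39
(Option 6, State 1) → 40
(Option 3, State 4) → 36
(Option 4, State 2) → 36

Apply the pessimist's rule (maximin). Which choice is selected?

Row minima: Option 1=35, Option 2=34, Option 3=34, Option 4=35, Option 5=36, Option 6=34
Best worst-case = 36 → Option 5.

Option 5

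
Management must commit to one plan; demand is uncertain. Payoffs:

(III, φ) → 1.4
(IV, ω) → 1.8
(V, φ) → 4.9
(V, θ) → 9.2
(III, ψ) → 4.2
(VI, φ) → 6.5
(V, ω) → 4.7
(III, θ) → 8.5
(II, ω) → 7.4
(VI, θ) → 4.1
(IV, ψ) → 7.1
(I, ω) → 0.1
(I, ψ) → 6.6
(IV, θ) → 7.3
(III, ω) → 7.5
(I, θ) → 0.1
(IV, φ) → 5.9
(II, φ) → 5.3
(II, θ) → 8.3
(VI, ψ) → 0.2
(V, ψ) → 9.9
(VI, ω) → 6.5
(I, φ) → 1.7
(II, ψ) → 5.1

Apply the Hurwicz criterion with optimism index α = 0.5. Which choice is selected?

V

I: 0.5·6.6 + 0.5·0.1 = 3.35
II: 0.5·8.3 + 0.5·5.1 = 6.7
III: 0.5·8.5 + 0.5·1.4 = 4.95
IV: 0.5·7.3 + 0.5·1.8 = 4.55
V: 0.5·9.9 + 0.5·4.7 = 7.3
VI: 0.5·6.5 + 0.5·0.2 = 3.35
Highest Hurwicz score = 7.3 → V.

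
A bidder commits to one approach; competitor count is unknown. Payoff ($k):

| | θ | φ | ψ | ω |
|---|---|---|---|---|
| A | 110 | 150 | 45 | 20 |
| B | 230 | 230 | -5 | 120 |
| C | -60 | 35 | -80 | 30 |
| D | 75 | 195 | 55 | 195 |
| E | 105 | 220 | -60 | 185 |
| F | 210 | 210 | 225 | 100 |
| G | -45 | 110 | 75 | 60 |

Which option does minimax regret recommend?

F

Column bests: θ=230, φ=230, ψ=225, ω=195.
A regrets: 120, 80, 180, 175 → max 180
B regrets: 0, 0, 230, 75 → max 230
C regrets: 290, 195, 305, 165 → max 305
D regrets: 155, 35, 170, 0 → max 170
E regrets: 125, 10, 285, 10 → max 285
F regrets: 20, 20, 0, 95 → max 95
G regrets: 275, 120, 150, 135 → max 275
Smallest max regret = 95 → F.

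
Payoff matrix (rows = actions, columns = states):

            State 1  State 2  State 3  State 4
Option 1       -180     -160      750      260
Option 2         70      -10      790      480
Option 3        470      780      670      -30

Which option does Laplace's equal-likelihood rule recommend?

Option 3

Row averages: Option 1=167.5, Option 2=332.5, Option 3=472.5
Highest average = 472.5 → Option 3.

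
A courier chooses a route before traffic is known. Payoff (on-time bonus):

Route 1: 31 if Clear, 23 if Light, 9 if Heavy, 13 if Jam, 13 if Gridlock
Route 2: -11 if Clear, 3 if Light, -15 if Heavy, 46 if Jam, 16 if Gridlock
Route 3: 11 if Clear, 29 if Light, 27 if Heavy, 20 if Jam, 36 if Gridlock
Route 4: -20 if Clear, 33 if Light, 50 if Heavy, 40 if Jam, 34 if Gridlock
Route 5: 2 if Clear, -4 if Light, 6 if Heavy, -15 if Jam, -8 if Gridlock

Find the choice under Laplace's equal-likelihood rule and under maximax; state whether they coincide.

Row averages: Route 1=17.8, Route 2=7.8, Route 3=24.6, Route 4=27.4, Route 5=-3.8
Highest average = 27.4 → Route 4.
Row maxima: Route 1=31, Route 2=46, Route 3=36, Route 4=50, Route 5=6
Best best-case = 50 → Route 4.

laplace → Route 4; maximax → Route 4 (agree)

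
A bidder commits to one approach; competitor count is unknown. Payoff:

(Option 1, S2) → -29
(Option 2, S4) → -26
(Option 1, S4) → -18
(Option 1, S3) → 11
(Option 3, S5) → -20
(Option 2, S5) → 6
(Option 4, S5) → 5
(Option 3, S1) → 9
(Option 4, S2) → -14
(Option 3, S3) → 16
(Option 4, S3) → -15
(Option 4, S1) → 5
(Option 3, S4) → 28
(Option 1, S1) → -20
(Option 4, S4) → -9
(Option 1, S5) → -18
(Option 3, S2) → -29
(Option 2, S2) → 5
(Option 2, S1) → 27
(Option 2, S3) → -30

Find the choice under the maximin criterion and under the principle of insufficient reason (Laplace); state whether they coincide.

maximin → Option 4; laplace → Option 3 (disagree)

Row minima: Option 1=-29, Option 2=-30, Option 3=-29, Option 4=-15
Best worst-case = -15 → Option 4.
Row averages: Option 1=-14.8, Option 2=-3.6, Option 3=0.8, Option 4=-5.6
Highest average = 0.8 → Option 3.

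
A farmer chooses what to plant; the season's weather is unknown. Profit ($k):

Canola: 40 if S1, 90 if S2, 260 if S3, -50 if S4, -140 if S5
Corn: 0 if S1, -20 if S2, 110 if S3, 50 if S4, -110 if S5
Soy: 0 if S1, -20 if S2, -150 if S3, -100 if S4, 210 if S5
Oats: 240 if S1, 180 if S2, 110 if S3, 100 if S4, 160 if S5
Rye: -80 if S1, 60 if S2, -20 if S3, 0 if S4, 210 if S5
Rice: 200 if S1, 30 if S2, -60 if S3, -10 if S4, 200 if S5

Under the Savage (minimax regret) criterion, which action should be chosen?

Column bests: S1=240, S2=180, S3=260, S4=100, S5=210.
Canola regrets: 200, 90, 0, 150, 350 → max 350
Corn regrets: 240, 200, 150, 50, 320 → max 320
Soy regrets: 240, 200, 410, 200, 0 → max 410
Oats regrets: 0, 0, 150, 0, 50 → max 150
Rye regrets: 320, 120, 280, 100, 0 → max 320
Rice regrets: 40, 150, 320, 110, 10 → max 320
Smallest max regret = 150 → Oats.

Oats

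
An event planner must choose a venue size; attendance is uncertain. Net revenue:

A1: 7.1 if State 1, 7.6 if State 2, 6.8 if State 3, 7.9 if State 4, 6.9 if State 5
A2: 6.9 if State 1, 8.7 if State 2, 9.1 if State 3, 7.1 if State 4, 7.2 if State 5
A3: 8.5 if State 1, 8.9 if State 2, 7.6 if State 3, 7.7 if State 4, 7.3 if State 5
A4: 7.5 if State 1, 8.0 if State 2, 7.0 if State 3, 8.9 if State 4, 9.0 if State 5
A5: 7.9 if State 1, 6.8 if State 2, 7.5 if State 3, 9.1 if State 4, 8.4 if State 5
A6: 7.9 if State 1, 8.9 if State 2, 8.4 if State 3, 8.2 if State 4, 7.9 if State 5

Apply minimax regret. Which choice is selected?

Column bests: State 1=8.5, State 2=8.9, State 3=9.1, State 4=9.1, State 5=9.0.
A1 regrets: 1.4, 1.3, 2.3, 1.2, 2.1 → max 2.3
A2 regrets: 1.6, 0.2, 0.0, 2.0, 1.8 → max 2.0
A3 regrets: 0.0, 0.0, 1.5, 1.4, 1.7 → max 1.7
A4 regrets: 1.0, 0.9, 2.1, 0.2, 0.0 → max 2.1
A5 regrets: 0.6, 2.1, 1.6, 0.0, 0.6 → max 2.1
A6 regrets: 0.6, 0.0, 0.7, 0.9, 1.1 → max 1.1
Smallest max regret = 1.1 → A6.

A6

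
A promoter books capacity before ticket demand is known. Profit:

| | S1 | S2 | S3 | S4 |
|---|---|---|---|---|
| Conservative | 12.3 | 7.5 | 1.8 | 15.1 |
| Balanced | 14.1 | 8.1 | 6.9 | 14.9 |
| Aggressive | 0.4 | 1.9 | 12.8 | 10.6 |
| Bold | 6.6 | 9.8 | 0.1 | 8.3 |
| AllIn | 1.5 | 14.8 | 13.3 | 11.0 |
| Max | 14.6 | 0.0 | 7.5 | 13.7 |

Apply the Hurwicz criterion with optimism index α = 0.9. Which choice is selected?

Balanced

Conservative: 0.9·15.1 + 0.1·1.8 = 13.77
Balanced: 0.9·14.9 + 0.1·6.9 = 14.1
Aggressive: 0.9·12.8 + 0.1·0.4 = 11.56
Bold: 0.9·9.8 + 0.1·0.1 = 8.83
AllIn: 0.9·14.8 + 0.1·1.5 = 13.47
Max: 0.9·14.6 + 0.1·0.0 = 13.14
Highest Hurwicz score = 14.1 → Balanced.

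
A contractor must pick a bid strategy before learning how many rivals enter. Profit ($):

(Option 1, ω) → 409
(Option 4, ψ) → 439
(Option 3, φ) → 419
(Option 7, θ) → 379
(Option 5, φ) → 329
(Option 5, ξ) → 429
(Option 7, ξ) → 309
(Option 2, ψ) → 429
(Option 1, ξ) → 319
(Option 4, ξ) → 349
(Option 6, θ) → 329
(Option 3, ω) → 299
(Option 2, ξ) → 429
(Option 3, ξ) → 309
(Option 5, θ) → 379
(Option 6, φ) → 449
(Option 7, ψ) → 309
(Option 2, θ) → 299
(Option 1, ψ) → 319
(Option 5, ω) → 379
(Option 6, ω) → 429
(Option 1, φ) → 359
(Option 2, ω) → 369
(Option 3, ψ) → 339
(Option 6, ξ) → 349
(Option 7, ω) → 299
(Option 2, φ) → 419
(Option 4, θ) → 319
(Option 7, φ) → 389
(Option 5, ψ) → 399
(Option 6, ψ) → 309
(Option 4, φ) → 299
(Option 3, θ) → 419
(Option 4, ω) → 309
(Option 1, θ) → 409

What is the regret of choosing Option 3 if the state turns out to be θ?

Best payoff under θ is 419.
Regret = 419 − 419 = 0.

0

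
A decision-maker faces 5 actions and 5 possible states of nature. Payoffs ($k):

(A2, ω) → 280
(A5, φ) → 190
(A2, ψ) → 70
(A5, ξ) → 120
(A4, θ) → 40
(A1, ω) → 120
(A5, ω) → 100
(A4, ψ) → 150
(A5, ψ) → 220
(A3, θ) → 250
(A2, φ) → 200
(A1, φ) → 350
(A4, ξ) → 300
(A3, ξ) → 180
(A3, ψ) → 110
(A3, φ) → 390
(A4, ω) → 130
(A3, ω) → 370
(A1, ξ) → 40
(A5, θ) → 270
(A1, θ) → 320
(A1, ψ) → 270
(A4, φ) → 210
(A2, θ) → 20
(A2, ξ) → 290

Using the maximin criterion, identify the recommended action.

Row minima: A1=40, A2=20, A3=110, A4=40, A5=100
Best worst-case = 110 → A3.

A3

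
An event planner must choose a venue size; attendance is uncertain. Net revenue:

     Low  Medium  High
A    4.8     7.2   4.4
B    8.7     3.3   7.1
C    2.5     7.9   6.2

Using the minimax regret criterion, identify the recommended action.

Column bests: Low=8.7, Medium=7.9, High=7.1.
A regrets: 3.9, 0.7, 2.7 → max 3.9
B regrets: 0.0, 4.6, 0.0 → max 4.6
C regrets: 6.2, 0.0, 0.9 → max 6.2
Smallest max regret = 3.9 → A.

A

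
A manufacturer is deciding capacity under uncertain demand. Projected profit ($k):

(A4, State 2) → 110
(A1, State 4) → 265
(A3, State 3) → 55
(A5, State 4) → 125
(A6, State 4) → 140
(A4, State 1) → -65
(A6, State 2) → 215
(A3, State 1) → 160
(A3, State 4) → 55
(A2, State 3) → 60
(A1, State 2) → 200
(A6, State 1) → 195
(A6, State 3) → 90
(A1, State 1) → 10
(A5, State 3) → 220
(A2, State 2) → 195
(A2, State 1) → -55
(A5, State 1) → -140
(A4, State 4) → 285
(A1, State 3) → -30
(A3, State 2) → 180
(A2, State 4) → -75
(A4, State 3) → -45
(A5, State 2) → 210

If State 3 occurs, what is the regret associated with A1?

250

Best payoff under State 3 is 220.
Regret = 220 − (-30) = 250.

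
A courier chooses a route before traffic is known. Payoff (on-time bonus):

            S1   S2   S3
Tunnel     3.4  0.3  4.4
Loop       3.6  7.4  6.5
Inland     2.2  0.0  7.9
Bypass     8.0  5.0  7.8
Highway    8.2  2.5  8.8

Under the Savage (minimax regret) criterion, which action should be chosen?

Bypass

Column bests: S1=8.2, S2=7.4, S3=8.8.
Tunnel regrets: 4.8, 7.1, 4.4 → max 7.1
Loop regrets: 4.6, 0.0, 2.3 → max 4.6
Inland regrets: 6.0, 7.4, 0.9 → max 7.4
Bypass regrets: 0.2, 2.4, 1.0 → max 2.4
Highway regrets: 0.0, 4.9, 0.0 → max 4.9
Smallest max regret = 2.4 → Bypass.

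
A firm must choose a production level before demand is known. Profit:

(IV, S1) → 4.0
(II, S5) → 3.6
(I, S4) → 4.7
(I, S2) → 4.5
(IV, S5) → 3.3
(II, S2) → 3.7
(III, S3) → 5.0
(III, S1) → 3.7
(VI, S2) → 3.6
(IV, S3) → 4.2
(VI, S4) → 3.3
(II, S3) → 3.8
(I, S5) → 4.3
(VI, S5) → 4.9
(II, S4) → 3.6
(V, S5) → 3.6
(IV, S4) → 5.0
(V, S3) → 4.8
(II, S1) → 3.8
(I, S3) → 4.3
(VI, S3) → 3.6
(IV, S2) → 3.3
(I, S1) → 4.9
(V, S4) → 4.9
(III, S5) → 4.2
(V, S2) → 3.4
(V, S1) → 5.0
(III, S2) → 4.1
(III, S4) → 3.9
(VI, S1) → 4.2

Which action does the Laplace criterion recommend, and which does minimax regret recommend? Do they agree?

Row averages: I=4.54, II=3.7, III=4.18, IV=3.96, V=4.34, VI=3.92
Highest average = 4.54 → I.
Column bests: S1=5.0, S2=4.5, S3=5.0, S4=5.0, S5=4.9.
I regrets: 0.1, 0.0, 0.7, 0.3, 0.6 → max 0.7
II regrets: 1.2, 0.8, 1.2, 1.4, 1.3 → max 1.4
III regrets: 1.3, 0.4, 0.0, 1.1, 0.7 → max 1.3
IV regrets: 1.0, 1.2, 0.8, 0.0, 1.6 → max 1.6
V regrets: 0.0, 1.1, 0.2, 0.1, 1.3 → max 1.3
VI regrets: 0.8, 0.9, 1.4, 1.7, 0.0 → max 1.7
Smallest max regret = 0.7 → I.

laplace → I; minimax regret → I (agree)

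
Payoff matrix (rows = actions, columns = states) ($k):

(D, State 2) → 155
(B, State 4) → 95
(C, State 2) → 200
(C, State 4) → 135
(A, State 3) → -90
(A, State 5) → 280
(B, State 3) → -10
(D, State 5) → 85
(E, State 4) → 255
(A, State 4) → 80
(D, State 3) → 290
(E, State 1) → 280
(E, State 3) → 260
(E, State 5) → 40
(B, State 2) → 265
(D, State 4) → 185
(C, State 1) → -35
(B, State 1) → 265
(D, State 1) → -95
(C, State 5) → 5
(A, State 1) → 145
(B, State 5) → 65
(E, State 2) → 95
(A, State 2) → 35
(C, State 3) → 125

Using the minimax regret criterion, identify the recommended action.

Column bests: State 1=280, State 2=265, State 3=290, State 4=255, State 5=280.
A regrets: 135, 230, 380, 175, 0 → max 380
B regrets: 15, 0, 300, 160, 215 → max 300
C regrets: 315, 65, 165, 120, 275 → max 315
D regrets: 375, 110, 0, 70, 195 → max 375
E regrets: 0, 170, 30, 0, 240 → max 240
Smallest max regret = 240 → E.

E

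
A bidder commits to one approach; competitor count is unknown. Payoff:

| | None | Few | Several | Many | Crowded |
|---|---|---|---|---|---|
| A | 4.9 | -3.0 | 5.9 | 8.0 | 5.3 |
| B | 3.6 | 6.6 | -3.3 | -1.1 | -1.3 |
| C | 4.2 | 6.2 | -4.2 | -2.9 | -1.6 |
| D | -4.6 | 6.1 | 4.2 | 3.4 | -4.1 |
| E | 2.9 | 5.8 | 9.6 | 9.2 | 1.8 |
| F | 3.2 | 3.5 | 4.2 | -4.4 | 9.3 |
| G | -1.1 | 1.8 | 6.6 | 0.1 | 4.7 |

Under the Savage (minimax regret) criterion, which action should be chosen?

E

Column bests: None=4.9, Few=6.6, Several=9.6, Many=9.2, Crowded=9.3.
A regrets: 0.0, 9.6, 3.7, 1.2, 4.0 → max 9.6
B regrets: 1.3, 0.0, 12.9, 10.3, 10.6 → max 12.9
C regrets: 0.7, 0.4, 13.8, 12.1, 10.9 → max 13.8
D regrets: 9.5, 0.5, 5.4, 5.8, 13.4 → max 13.4
E regrets: 2.0, 0.8, 0.0, 0.0, 7.5 → max 7.5
F regrets: 1.7, 3.1, 5.4, 13.6, 0.0 → max 13.6
G regrets: 6.0, 4.8, 3.0, 9.1, 4.6 → max 9.1
Smallest max regret = 7.5 → E.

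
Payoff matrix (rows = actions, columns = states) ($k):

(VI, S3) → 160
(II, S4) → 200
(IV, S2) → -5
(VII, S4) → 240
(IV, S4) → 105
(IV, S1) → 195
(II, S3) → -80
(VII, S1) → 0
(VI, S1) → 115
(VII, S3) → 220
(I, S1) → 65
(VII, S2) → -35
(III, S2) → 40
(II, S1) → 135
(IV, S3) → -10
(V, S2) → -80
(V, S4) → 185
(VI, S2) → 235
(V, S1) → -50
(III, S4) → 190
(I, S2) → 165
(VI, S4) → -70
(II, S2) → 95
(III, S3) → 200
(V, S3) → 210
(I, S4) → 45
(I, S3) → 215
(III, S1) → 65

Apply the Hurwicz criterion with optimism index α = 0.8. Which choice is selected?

VII

I: 0.8·215 + 0.2·45 = 181
II: 0.8·200 + 0.2·(-80) = 144
III: 0.8·200 + 0.2·40 = 168
IV: 0.8·195 + 0.2·(-10) = 154
V: 0.8·210 + 0.2·(-80) = 152
VI: 0.8·235 + 0.2·(-70) = 174
VII: 0.8·240 + 0.2·(-35) = 185
Highest Hurwicz score = 185 → VII.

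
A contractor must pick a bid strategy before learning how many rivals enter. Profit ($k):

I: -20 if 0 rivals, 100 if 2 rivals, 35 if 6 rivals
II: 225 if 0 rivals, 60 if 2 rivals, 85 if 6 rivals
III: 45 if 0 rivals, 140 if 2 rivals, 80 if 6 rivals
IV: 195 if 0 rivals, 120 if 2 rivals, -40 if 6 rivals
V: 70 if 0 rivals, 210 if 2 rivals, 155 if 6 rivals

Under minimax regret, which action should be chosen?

Column bests: 0 rivals=225, 2 rivals=210, 6 rivals=155.
I regrets: 245, 110, 120 → max 245
II regrets: 0, 150, 70 → max 150
III regrets: 180, 70, 75 → max 180
IV regrets: 30, 90, 195 → max 195
V regrets: 155, 0, 0 → max 155
Smallest max regret = 150 → II.

II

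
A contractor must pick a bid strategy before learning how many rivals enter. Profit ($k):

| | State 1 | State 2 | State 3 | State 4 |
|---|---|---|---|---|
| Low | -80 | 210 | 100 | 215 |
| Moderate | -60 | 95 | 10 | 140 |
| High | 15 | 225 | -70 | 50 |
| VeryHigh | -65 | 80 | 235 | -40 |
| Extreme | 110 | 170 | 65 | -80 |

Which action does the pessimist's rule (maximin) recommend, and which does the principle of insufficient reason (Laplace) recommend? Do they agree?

maximin → Moderate; laplace → Low (disagree)

Row minima: Low=-80, Moderate=-60, High=-70, VeryHigh=-65, Extreme=-80
Best worst-case = -60 → Moderate.
Row averages: Low=111.25, Moderate=46.25, High=55, VeryHigh=52.5, Extreme=66.25
Highest average = 111.25 → Low.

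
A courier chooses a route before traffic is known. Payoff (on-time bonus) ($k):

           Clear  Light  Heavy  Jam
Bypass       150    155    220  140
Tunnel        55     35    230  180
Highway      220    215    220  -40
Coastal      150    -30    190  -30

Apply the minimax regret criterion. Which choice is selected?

Column bests: Clear=220, Light=215, Heavy=230, Jam=180.
Bypass regrets: 70, 60, 10, 40 → max 70
Tunnel regrets: 165, 180, 0, 0 → max 180
Highway regrets: 0, 0, 10, 220 → max 220
Coastal regrets: 70, 245, 40, 210 → max 245
Smallest max regret = 70 → Bypass.

Bypass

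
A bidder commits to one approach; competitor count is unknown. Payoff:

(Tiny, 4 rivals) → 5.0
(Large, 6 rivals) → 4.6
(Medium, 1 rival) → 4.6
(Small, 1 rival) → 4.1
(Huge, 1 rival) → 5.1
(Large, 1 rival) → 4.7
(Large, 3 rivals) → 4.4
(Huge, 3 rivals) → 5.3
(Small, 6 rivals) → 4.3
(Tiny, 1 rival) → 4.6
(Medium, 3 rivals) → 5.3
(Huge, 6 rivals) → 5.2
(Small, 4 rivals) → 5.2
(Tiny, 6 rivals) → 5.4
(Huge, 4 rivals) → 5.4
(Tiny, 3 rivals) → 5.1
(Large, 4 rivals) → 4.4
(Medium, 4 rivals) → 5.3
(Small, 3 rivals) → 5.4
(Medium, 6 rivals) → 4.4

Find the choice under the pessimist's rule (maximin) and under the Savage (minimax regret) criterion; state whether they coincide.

Row minima: Tiny=4.6, Small=4.1, Medium=4.4, Large=4.4, Huge=5.1
Best worst-case = 5.1 → Huge.
Column bests: 1 rival=5.1, 3 rivals=5.4, 4 rivals=5.4, 6 rivals=5.4.
Tiny regrets: 0.5, 0.3, 0.4, 0.0 → max 0.5
Small regrets: 1.0, 0.0, 0.2, 1.1 → max 1.1
Medium regrets: 0.5, 0.1, 0.1, 1.0 → max 1.0
Large regrets: 0.4, 1.0, 1.0, 0.8 → max 1.0
Huge regrets: 0.0, 0.1, 0.0, 0.2 → max 0.2
Smallest max regret = 0.2 → Huge.

maximin → Huge; minimax regret → Huge (agree)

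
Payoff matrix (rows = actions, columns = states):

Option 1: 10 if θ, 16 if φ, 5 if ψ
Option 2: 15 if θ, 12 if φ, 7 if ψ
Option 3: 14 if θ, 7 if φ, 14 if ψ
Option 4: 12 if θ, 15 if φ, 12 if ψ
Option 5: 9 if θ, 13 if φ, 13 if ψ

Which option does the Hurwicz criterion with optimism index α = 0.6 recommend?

Option 1: 0.6·16 + 0.4·5 = 11.6
Option 2: 0.6·15 + 0.4·7 = 11.8
Option 3: 0.6·14 + 0.4·7 = 11.2
Option 4: 0.6·15 + 0.4·12 = 13.8
Option 5: 0.6·13 + 0.4·9 = 11.4
Highest Hurwicz score = 13.8 → Option 4.

Option 4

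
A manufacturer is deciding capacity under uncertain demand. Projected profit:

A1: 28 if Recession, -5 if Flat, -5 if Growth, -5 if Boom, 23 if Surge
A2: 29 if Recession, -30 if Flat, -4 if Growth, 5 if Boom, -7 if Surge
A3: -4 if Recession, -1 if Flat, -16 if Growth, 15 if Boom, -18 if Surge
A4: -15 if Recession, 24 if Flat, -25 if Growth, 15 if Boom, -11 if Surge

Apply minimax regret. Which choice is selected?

A1

Column bests: Recession=29, Flat=24, Growth=-4, Boom=15, Surge=23.
A1 regrets: 1, 29, 1, 20, 0 → max 29
A2 regrets: 0, 54, 0, 10, 30 → max 54
A3 regrets: 33, 25, 12, 0, 41 → max 41
A4 regrets: 44, 0, 21, 0, 34 → max 44
Smallest max regret = 29 → A1.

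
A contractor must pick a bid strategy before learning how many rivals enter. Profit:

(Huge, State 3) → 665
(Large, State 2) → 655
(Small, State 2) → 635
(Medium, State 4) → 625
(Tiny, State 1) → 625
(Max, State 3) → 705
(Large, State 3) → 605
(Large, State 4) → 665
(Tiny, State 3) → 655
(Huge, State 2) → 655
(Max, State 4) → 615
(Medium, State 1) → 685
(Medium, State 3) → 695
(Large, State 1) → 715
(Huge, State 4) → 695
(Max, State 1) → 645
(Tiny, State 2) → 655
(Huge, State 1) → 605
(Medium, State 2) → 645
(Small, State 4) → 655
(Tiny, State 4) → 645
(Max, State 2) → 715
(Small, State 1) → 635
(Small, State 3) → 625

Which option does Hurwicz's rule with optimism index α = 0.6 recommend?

Tiny: 0.6·655 + 0.4·625 = 643
Small: 0.6·655 + 0.4·625 = 643
Medium: 0.6·695 + 0.4·625 = 667
Large: 0.6·715 + 0.4·605 = 671
Huge: 0.6·695 + 0.4·605 = 659
Max: 0.6·715 + 0.4·615 = 675
Highest Hurwicz score = 675 → Max.

Max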